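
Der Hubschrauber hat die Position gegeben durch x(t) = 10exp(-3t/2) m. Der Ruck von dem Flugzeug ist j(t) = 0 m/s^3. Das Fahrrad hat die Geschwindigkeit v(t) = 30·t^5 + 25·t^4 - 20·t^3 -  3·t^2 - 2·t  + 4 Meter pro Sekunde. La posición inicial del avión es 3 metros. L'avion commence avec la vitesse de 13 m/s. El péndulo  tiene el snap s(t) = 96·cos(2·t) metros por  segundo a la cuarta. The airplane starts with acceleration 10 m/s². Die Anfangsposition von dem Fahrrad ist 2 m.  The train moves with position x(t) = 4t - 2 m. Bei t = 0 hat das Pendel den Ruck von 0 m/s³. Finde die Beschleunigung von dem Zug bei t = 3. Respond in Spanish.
Partiendo de la posición x(t) = 4·t - 2, tomamos 2 derivadas. Derivando la posición, obtenemos la velocidad: v(t) = 4. Derivando la velocidad, obtenemos la aceleración: a(t) = 0. Usando a(t) = 0 y sustituyendo t = 3, encontramos a = 0.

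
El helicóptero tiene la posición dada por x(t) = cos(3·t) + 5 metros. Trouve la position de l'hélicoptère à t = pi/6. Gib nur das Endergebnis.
La réponse est 5.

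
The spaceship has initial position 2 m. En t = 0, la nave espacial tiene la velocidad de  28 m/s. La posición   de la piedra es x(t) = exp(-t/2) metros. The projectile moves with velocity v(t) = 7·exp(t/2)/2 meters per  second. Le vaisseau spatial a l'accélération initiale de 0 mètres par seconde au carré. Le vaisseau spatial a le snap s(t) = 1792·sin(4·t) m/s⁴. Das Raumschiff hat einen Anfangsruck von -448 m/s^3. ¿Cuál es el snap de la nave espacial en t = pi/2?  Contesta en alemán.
Wir haben den Snap s(t) = 1792·sin(4·t). Durch Einsetzen von t = pi/2: s(pi/2) = 0.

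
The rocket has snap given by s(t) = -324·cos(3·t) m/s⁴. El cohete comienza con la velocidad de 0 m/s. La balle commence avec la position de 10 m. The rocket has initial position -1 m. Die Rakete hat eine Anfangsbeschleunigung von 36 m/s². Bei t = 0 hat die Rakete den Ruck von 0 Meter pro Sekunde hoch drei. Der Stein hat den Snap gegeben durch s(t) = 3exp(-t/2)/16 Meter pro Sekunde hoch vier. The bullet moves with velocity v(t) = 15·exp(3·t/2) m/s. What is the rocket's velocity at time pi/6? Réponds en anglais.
We must find the integral of our snap equation s(t) = -324·cos(3·t) 3 times. Integrating snap and using the initial condition j(0) = 0, we get j(t) = -108·sin(3·t). The antiderivative of jerk, with a(0) = 36, gives acceleration: a(t) = 36·cos(3·t). Taking ∫a(t)dt and applying v(0) = 0, we find v(t) = 12·sin(3·t). Using v(t) = 12·sin(3·t) and substituting t = pi/6, we find v = 12.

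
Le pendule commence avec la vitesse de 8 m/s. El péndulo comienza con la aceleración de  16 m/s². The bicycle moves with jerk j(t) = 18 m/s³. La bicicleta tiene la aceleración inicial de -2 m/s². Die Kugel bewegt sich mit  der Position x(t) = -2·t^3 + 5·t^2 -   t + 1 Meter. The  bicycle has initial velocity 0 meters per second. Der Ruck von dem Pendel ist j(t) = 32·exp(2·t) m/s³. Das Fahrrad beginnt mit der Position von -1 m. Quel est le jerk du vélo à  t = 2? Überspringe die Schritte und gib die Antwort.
La réponse est 18.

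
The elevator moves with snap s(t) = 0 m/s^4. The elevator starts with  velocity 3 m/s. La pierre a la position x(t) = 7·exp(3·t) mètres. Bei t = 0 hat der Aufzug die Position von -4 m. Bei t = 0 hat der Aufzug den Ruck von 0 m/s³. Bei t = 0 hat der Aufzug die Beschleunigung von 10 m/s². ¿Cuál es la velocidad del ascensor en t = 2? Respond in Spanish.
Debemos encontrar la antiderivada de nuestra ecuación del snap s(t) = 0 3 veces. La antiderivada del snap, con j(0) = 0, da la sacudida: j(t) = 0. La integral de la sacudida, con a(0) = 10, da la aceleración: a(t) = 10. Tomando ∫a(t)dt y aplicando v(0) = 3, encontramos v(t) = 10·t + 3. De la ecuación de la velocidad v(t) = 10·t + 3, sustituimos t = 2 para obtener v = 23.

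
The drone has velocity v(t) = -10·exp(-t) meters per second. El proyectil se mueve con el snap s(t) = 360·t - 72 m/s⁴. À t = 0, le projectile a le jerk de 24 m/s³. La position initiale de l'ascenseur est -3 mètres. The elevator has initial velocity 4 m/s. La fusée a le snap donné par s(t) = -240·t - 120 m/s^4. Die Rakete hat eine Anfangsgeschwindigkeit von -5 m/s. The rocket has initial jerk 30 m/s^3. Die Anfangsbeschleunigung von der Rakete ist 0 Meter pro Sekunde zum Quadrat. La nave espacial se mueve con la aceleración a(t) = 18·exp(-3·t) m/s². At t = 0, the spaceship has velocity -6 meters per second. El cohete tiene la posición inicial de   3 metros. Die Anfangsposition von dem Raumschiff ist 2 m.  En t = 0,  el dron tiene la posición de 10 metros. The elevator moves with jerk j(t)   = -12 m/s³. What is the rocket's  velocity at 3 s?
We must find the antiderivative of our snap equation s(t) = -240·t - 120 3 times. Taking ∫s(t)dt and applying j(0) = 30, we find j(t) = -120·t^2 - 120·t + 30. Integrating jerk and using the initial condition a(0) = 0, we get a(t) = 10·t·(-4·t^2 - 6·t + 3). Finding the antiderivative of a(t) and using v(0) = -5: v(t) = -10·t^4 - 20·t^3 + 15·t^2 - 5. From the given velocity equation v(t) = -10·t^4 - 20·t^3 + 15·t^2 - 5, we substitute t = 3 to get v = -1220.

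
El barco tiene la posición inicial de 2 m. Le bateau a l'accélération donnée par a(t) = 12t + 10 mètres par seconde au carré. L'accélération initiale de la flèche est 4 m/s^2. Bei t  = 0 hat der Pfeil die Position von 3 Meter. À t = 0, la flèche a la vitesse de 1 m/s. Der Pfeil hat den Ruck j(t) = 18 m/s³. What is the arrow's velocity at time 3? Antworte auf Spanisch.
Para resolver esto, necesitamos tomar 2 antiderivadas de nuestra ecuación de la sacudida j(t) = 18. Integrando la sacudida y usando la condición inicial a(0) = 4, obtenemos a(t) = 18·t + 4. Integrando la aceleración y usando la condición inicial v(0) = 1, obtenemos v(t) = 9·t^2 + 4·t + 1. Tenemos la velocidad v(t) = 9·t^2 + 4·t + 1. Sustituyendo t = 3: v(3) = 94.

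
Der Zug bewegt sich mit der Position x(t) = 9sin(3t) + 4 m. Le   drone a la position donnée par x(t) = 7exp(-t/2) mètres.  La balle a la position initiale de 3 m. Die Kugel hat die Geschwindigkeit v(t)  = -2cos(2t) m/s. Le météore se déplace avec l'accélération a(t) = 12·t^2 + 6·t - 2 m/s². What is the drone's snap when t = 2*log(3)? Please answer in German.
Ausgehend von der Position x(t) = 7·exp(-t/2), nehmen wir 4 Ableitungen. Die Ableitung von der Position ergibt die Geschwindigkeit: v(t) = -7·exp(-t/2)/2. Mit d/dt von v(t) finden wir a(t) = 7·exp(-t/2)/4. Durch Ableiten von der Beschleunigung erhalten wir den Ruck: j(t) = -7·exp(-t/2)/8. Mit d/dt von j(t) finden wir s(t) = 7·exp(-t/2)/16. Wir haben den Snap s(t) = 7·exp(-t/2)/16. Durch Einsetzen von t = 2*log(3): s(2*log(3)) = 7/48.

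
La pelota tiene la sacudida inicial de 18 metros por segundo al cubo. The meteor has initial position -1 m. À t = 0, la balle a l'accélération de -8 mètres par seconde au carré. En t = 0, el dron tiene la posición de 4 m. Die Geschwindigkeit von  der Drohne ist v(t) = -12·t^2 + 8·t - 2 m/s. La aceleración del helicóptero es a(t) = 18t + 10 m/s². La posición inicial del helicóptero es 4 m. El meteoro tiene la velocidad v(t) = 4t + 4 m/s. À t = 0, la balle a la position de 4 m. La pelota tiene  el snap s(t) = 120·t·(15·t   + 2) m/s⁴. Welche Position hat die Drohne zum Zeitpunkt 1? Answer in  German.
Wir müssen unsere Gleichung für die Geschwindigkeit v(t) = -12·t^2 + 8·t - 2 1-mal integrieren. Mit ∫v(t)dt und Anwendung von x(0) = 4, finden wir x(t) = -4·t^3 + 4·t^2 - 2·t + 4. Wir haben die Position x(t) = -4·t^3 + 4·t^2 - 2·t + 4. Durch Einsetzen von t = 1: x(1) = 2.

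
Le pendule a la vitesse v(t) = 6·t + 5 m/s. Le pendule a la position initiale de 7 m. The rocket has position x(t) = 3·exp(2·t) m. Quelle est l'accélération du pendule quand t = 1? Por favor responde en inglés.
Starting from velocity v(t) = 6·t + 5, we take 1 derivative. The derivative of velocity gives acceleration: a(t) = 6. From the given acceleration equation a(t) = 6, we substitute t = 1 to get a = 6.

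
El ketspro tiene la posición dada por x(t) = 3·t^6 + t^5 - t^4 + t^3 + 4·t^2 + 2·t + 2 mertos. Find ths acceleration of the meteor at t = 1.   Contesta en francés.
Pour résoudre ceci, nous devons prendre 2 dérivées de notre équation de la position x(t) = 3·t^6 + t^5 - t^4 + t^3 + 4·t^2 + 2·t + 2. La dérivée de la position donne la vitesse: v(t) = 18·t^5 + 5·t^4 - 4·t^3 + 3·t^2 + 8·t + 2. La dérivée de la vitesse donne l'accélération: a(t) = 90·t^4 + 20·t^3 - 12·t^2 + 6·t + 8. Nous avons l'accélération a(t) = 90·t^4 + 20·t^3 - 12·t^2 + 6·t + 8. En substituant t = 1: a(1) = 112.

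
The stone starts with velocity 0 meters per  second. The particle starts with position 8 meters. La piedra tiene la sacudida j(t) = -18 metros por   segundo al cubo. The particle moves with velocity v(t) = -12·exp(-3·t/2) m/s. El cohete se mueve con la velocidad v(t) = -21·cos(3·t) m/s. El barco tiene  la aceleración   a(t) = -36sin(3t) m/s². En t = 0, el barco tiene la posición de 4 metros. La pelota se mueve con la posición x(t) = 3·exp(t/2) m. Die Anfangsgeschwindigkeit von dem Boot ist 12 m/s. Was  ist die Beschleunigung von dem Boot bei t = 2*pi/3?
Mit a(t) = -36·sin(3·t) und Einsetzen von t = 2*pi/3, finden wir a = 0.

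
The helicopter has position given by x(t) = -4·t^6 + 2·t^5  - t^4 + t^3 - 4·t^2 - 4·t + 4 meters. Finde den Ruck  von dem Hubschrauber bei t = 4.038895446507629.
Um dies zu lösen, müssen wir 3 Ableitungen unserer Gleichung für die Position x(t) = -4·t^6 + 2·t^5 - t^4 + t^3 - 4·t^2 - 4·t + 4 nehmen. Die Ableitung von der Position ergibt die Geschwindigkeit: v(t) = -24·t^5 + 10·t^4 - 4·t^3 + 3·t^2 - 8·t - 4. Mit d/dt von v(t) finden wir a(t) = -120·t^4 + 40·t^3 - 12·t^2 + 6·t - 8. Mit d/dt von a(t) finden wir j(t) = -480·t^3 + 120·t^2 - 24·t + 6. Mit j(t) = -480·t^3 + 120·t^2 - 24·t + 6 und Einsetzen von t = 4.038895446507629, finden wir j = -29758.3057008217.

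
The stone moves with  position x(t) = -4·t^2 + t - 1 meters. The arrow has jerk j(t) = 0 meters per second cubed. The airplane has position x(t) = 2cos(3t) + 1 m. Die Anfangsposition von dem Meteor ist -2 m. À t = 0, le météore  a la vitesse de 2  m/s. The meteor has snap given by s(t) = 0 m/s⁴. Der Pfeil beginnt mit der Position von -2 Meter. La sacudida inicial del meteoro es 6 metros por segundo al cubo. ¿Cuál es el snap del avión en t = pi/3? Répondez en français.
En partant de la position x(t) = 2·cos(3·t) + 1, nous prenons 4 dérivées. La dérivée de la position donne la vitesse: v(t) = -6·sin(3·t). En prenant d/dt de v(t), nous trouvons a(t) = -18·cos(3·t). La dérivée de l'accélération donne le jerk: j(t) = 54·sin(3·t). En prenant d/dt de j(t), nous trouvons s(t) = 162·cos(3·t). En utilisant s(t) = 162·cos(3·t) et en substituant t = pi/3, nous trouvons s = -162.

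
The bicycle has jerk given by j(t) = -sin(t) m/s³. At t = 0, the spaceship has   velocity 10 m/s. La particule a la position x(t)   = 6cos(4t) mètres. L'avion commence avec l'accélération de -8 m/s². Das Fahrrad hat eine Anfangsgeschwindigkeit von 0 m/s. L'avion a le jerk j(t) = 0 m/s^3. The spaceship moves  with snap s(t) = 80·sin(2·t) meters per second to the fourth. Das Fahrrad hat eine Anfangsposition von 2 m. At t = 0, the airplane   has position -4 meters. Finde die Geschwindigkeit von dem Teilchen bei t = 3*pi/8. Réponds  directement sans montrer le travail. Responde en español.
En t = 3*pi/8, v = 24.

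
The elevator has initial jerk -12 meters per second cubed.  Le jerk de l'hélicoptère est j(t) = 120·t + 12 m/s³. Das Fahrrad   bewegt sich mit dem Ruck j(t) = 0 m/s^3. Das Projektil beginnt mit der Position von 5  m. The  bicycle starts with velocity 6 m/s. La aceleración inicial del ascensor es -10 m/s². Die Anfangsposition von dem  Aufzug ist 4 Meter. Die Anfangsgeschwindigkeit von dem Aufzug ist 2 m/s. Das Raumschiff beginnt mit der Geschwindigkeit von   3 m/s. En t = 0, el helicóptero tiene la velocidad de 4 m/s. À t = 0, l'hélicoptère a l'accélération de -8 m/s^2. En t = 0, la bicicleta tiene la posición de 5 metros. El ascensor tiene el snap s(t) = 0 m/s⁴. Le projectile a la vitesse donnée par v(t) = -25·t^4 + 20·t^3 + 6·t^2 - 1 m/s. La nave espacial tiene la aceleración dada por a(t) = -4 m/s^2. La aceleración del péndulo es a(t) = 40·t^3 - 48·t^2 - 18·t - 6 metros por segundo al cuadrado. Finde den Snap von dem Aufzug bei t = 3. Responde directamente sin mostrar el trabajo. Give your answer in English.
At t = 3, s = 0.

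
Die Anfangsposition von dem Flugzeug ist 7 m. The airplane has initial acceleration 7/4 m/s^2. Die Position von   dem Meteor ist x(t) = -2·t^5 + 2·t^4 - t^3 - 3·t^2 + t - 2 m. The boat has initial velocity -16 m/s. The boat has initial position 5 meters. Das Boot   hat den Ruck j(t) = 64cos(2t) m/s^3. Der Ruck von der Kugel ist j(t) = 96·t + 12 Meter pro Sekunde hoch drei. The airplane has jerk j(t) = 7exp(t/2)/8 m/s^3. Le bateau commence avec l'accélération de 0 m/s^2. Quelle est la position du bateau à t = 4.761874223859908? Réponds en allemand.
Um dies zu lösen, müssen wir 3 Stammfunktionen unserer Gleichung für den Ruck j(t) = 64·cos(2·t) finden. Mit ∫j(t)dt und Anwendung von a(0) = 0, finden wir a(t) = 32·sin(2·t). Die Stammfunktion von der Beschleunigung, mit v(0) = -16, ergibt die Geschwindigkeit: v(t) = -16·cos(2·t). Mit ∫v(t)dt und Anwendung von x(0) = 5, finden wir x(t) = 5 - 8·sin(2·t). Mit x(t) = 5 - 8·sin(2·t) und Einsetzen von t = 4.761874223859908, finden wir x = 5.79047195318951.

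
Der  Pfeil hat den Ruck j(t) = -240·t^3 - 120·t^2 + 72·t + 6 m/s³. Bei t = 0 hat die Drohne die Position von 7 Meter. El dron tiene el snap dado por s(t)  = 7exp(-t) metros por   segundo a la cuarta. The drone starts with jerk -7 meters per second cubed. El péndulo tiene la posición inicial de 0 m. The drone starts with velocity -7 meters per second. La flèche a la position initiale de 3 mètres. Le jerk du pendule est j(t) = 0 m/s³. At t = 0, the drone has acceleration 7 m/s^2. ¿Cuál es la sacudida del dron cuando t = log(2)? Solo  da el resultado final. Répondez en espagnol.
En t = log(2), j = -7/2.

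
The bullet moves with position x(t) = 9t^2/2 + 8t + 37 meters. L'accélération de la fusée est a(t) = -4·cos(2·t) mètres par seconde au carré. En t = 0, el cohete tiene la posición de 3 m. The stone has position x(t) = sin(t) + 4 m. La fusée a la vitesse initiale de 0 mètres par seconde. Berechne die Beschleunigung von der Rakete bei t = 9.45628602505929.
Mit a(t) = -4·cos(2·t) und Einsetzen von t = 9.45628602505929, finden wir a = -3.99206056291290.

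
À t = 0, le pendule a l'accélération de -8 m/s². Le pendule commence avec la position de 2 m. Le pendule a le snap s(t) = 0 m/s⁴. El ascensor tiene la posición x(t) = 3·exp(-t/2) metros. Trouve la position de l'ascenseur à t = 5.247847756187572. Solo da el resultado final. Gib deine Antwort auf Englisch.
x(5.247847756187572) = 0.217553259008205.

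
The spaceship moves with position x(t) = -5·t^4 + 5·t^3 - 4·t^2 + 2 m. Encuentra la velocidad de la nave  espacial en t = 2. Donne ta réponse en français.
En partant de la position x(t) = -5·t^4 + 5·t^3 - 4·t^2 + 2, nous prenons 1 dérivée. En prenant d/dt de x(t), nous trouvons v(t) = -20·t^3 + 15·t^2 - 8·t. Nous avons la vitesse v(t) = -20·t^3 + 15·t^2 - 8·t. En substituant t = 2: v(2) = -116.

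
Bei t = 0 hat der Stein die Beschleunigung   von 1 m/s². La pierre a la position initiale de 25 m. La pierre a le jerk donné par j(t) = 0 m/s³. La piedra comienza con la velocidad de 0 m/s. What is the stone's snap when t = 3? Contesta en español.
Partiendo de la sacudida j(t) = 0, tomamos 1 derivada. Tomando d/dt de j(t), encontramos s(t) = 0. Tenemos el snap s(t) = 0. Sustituyendo t = 3: s(3) = 0.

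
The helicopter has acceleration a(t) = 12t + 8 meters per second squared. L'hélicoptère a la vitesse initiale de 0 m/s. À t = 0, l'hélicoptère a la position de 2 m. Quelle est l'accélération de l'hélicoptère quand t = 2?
Nous avons l'accélération a(t) = 12·t + 8. En substituant t = 2: a(2) = 32.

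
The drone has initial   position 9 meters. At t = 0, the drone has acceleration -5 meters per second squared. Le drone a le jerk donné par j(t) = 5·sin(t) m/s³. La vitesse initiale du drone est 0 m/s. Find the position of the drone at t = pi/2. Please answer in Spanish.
Partiendo de la sacudida j(t) = 5·sin(t), tomamos 3 integrales. Tomando ∫j(t)dt y aplicando a(0) = -5, encontramos a(t) = -5·cos(t). Tomando ∫a(t)dt y aplicando v(0) = 0, encontramos v(t) = -5·sin(t). La integral de la velocidad es la posición. Usando x(0) = 9, obtenemos x(t) = 5·cos(t) + 4. Tenemos la posición x(t) = 5·cos(t) + 4. Sustituyendo t = pi/2: x(pi/2) = 4.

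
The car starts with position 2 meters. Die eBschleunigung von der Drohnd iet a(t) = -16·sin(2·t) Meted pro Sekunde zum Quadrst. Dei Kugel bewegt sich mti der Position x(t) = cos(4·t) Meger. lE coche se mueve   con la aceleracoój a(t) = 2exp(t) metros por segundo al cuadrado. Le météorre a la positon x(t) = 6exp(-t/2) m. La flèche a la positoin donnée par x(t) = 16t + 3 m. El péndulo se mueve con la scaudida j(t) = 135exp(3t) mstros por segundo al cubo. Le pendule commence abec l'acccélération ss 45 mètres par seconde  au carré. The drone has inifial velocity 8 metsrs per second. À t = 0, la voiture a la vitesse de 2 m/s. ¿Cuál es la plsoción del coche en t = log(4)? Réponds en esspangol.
Para resolver esto, necesitamos tomar 2 integrales de nuestra ecuación de la aceleración a(t) = 2·exp(t). Tomando ∫a(t)dt y aplicando v(0) = 2, encontramos v(t) = 2·exp(t). La integral de la velocidad, con x(0) = 2, da la posición: x(t) = 2·exp(t). Tenemos la posición x(t) = 2·exp(t). Sustituyendo t = log(4): x(log(4)) = 8.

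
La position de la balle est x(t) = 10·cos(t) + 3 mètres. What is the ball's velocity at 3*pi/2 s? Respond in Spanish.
Debemos derivar nuestra ecuación de la posición x(t) = 10·cos(t) + 3 1 vez. La derivada de la posición da la velocidad: v(t) = -10·sin(t). Usando v(t) = -10·sin(t) y sustituyendo t = 3*pi/2, encontramos v = 10.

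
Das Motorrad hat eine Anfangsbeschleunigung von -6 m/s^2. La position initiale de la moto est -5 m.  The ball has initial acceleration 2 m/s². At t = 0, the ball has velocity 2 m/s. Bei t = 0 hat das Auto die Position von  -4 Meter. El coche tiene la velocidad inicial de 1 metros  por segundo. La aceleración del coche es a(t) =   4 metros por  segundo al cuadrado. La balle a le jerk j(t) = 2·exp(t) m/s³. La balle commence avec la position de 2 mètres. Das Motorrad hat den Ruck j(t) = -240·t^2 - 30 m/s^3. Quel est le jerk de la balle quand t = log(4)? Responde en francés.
Nous avons le jerk j(t) = 2·exp(t). En substituant t = log(4): j(log(4)) = 8.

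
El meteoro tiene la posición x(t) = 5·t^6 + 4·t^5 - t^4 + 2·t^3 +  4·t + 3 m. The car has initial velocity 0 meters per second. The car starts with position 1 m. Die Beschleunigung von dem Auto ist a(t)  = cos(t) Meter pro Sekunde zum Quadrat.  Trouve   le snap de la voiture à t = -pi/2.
Pour résoudre ceci, nous devons prendre 2 dérivées de notre équation de l'accélération a(t) = cos(t). En dérivant l'accélération, nous obtenons le jerk: j(t) = -sin(t). La dérivée du jerk donne le snap: s(t) = -cos(t). De l'équation du snap s(t) = -cos(t), nous substituons t = -pi/2 pour obtenir s = 0.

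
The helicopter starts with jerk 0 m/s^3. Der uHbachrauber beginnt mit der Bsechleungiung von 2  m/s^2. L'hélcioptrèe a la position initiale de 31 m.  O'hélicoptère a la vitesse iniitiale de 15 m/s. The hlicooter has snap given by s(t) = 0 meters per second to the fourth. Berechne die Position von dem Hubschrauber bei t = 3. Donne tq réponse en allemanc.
Wir müssen unsere Gleichung für den Snap s(t) = 0 4-mal integrieren. Die Stammfunktion von dem Snap ist der Ruck. Mit j(0) = 0 erhalten wir j(t) = 0. Die Stammfunktion von dem Ruck ist die Beschleunigung. Mit a(0) = 2 erhalten wir a(t) = 2. Durch Integration von der Beschleunigung und Verwendung der Anfangsbedingung v(0) = 15, erhalten wir v(t) = 2·t + 15. Das Integral von der Geschwindigkeit, mit x(0) = 31, ergibt die Position: x(t) = t^2 + 15·t + 31. Mit x(t) = t^2 + 15·t + 31 und Einsetzen von t = 3, finden wir x = 85.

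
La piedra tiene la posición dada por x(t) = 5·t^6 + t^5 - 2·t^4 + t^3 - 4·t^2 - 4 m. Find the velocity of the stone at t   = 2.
We must differentiate our position equation x(t) = 5·t^6 + t^5 - 2·t^4 + t^3 - 4·t^2 - 4 1 time. Taking d/dt of x(t), we find v(t) = 30·t^5 + 5·t^4 - 8·t^3 + 3·t^2 - 8·t. From the given velocity equation v(t) = 30·t^5 + 5·t^4 - 8·t^3 + 3·t^2 - 8·t, we substitute t = 2 to get v = 972.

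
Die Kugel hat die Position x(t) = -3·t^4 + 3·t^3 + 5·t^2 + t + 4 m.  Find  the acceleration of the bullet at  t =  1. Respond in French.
En partant de la position x(t) = -3·t^4 + 3·t^3 + 5·t^2 + t + 4, nous prenons 2 dérivées. En prenant d/dt de x(t), nous trouvons v(t) = -12·t^3 + 9·t^2 + 10·t + 1. La dérivée de la vitesse donne l'accélération: a(t) = -36·t^2 + 18·t + 10. En utilisant a(t) = -36·t^2 + 18·t + 10 et en substituant t = 1, nous trouvons a = -8.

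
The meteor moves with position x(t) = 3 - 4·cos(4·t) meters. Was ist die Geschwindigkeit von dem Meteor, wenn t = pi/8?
Wir müssen unsere Gleichung für die Position x(t) = 3 - 4·cos(4·t) 1-mal ableiten. Die Ableitung von der Position ergibt die Geschwindigkeit: v(t) = 16·sin(4·t). Mit v(t) = 16·sin(4·t) und Einsetzen von t = pi/8, finden wir v = 16.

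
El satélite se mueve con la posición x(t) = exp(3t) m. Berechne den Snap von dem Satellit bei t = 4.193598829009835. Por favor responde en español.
Partiendo de la posición x(t) = exp(3·t), tomamos 4 derivadas. Tomando d/dt de x(t), encontramos v(t) = 3·exp(3·t). Tomando d/dt de v(t), encontramos a(t) = 9·exp(3·t). La derivada de la aceleración da la sacudida: j(t) = 27·exp(3·t). La derivada de la sacudida da el snap: s(t) = 81·exp(3·t). Tenemos el snap s(t) = 81·exp(3·t). Sustituyendo t = 4.193598829009835: s(4.193598829009835) = 23564352.5219202.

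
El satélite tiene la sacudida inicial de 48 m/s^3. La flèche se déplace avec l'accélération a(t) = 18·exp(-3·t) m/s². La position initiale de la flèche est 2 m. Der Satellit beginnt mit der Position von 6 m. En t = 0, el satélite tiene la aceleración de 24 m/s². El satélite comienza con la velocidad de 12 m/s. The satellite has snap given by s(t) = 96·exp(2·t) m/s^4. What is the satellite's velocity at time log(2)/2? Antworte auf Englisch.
We must find the antiderivative of our snap equation s(t) = 96·exp(2·t) 3 times. Integrating snap and using the initial condition j(0) = 48, we get j(t) = 48·exp(2·t). Integrating jerk and using the initial condition a(0) = 24, we get a(t) = 24·exp(2·t). Finding the antiderivative of a(t) and using v(0) = 12: v(t) = 12·exp(2·t). Using v(t) = 12·exp(2·t) and substituting t = log(2)/2, we find v = 24.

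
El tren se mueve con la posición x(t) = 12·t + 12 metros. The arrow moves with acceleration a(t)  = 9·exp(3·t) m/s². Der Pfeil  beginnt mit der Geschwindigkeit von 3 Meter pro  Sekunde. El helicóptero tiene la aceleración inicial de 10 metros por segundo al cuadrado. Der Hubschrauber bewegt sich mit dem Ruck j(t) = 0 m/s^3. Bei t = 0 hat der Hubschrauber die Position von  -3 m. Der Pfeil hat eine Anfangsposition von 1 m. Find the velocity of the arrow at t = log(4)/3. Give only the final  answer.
The velocity at t = log(4)/3 is v = 12.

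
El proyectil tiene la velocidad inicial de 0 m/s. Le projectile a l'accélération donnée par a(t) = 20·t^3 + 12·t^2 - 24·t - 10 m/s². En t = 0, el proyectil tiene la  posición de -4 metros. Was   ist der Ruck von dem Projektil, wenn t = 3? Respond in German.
Wir müssen unsere Gleichung für die Beschleunigung a(t) = 20·t^3 + 12·t^2 - 24·t - 10 1-mal ableiten. Die Ableitung von der Beschleunigung ergibt den Ruck: j(t) = 60·t^2 + 24·t - 24. Wir haben den Ruck j(t) = 60·t^2 + 24·t - 24. Durch Einsetzen von t = 3: j(3) = 588.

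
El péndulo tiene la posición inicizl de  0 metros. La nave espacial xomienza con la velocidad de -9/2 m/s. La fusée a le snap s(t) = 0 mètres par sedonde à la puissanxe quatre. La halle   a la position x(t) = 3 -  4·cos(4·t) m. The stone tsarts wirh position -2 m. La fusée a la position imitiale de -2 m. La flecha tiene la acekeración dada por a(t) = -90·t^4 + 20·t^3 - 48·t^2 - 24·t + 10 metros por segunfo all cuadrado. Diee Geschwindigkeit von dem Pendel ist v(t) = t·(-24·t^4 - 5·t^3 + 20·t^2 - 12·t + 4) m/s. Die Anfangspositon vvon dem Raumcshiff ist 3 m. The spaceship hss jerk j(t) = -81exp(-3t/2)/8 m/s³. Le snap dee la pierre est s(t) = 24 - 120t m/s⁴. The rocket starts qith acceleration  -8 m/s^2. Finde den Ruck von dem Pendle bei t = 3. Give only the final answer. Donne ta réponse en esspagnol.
La sacudida en t = 3 es j = -13164.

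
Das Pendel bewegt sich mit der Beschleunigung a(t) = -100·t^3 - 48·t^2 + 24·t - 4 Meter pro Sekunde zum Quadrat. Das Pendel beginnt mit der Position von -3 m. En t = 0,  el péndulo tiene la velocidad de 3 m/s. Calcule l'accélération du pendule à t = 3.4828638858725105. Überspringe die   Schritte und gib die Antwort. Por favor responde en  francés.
L'accélération à t = 3.4828638858725105 est a = -4727.50023353318.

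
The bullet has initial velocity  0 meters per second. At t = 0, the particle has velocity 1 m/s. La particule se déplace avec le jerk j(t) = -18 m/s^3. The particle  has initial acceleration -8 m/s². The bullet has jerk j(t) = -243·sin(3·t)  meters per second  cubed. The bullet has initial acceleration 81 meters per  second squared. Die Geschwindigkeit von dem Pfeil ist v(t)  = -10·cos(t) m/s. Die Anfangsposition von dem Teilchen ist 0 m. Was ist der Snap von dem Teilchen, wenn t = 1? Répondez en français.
Pour résoudre ceci, nous devons prendre 1 dérivée de notre équation du jerk j(t) = -18. La dérivée du jerk donne le snap: s(t) = 0. De l'équation du snap s(t) = 0, nous substituons t = 1 pour obtenir s = 0.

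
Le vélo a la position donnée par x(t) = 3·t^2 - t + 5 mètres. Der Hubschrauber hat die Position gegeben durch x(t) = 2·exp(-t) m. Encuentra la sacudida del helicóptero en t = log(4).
Para resolver esto, necesitamos tomar 3 derivadas de nuestra ecuación de la posición x(t) = 2·exp(-t). Derivando la posición, obtenemos la velocidad: v(t) = -2·exp(-t). Derivando la velocidad, obtenemos la aceleración: a(t) = 2·exp(-t). La derivada de la aceleración da la sacudida: j(t) = -2·exp(-t). Tenemos la sacudida j(t) = -2·exp(-t). Sustituyendo t = log(4): j(log(4)) = -1/2.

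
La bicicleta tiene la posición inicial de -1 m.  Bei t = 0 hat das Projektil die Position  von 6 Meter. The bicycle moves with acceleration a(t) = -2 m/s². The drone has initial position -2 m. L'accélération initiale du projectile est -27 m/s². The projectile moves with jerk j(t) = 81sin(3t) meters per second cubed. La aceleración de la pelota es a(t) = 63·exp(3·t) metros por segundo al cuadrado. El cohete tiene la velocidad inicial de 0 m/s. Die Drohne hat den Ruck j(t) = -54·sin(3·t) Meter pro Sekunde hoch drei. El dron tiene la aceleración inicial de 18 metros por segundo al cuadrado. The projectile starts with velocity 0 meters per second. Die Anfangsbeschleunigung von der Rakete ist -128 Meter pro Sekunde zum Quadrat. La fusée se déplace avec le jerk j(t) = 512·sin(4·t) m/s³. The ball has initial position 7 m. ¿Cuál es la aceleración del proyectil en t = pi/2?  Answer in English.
We must find the integral of our jerk equation j(t) = 81·sin(3·t) 1 time. Taking ∫j(t)dt and applying a(0) = -27, we find a(t) = -27·cos(3·t). Using a(t) = -27·cos(3·t) and substituting t = pi/2, we find a = 0.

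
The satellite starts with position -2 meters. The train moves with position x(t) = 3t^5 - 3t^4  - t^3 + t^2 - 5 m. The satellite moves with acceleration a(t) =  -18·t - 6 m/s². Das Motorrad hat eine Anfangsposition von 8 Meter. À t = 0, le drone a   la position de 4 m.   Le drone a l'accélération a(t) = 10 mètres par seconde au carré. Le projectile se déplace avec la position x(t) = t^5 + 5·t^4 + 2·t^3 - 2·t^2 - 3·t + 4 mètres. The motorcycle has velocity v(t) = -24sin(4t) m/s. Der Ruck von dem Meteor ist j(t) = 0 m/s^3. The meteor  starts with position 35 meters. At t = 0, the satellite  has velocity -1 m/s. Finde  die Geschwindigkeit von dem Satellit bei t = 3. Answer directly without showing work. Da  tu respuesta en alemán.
Die Antwort ist -100.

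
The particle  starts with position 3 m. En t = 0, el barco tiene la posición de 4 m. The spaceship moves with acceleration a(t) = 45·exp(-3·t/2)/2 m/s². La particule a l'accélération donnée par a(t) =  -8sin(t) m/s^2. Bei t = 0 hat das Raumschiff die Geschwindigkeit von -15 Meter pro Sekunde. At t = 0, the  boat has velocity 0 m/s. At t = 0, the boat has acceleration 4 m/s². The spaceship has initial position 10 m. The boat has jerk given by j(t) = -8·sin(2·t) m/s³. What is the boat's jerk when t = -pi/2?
Using j(t) = -8·sin(2·t) and substituting t = -pi/2, we find j = 0.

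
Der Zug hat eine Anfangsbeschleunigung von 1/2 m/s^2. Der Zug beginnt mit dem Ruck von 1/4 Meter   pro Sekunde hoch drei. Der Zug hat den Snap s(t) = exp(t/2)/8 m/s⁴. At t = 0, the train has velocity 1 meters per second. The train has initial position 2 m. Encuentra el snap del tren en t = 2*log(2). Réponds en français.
Nous avons le snap s(t) = exp(t/2)/8. En substituant t = 2*log(2): s(2*log(2)) = 1/4.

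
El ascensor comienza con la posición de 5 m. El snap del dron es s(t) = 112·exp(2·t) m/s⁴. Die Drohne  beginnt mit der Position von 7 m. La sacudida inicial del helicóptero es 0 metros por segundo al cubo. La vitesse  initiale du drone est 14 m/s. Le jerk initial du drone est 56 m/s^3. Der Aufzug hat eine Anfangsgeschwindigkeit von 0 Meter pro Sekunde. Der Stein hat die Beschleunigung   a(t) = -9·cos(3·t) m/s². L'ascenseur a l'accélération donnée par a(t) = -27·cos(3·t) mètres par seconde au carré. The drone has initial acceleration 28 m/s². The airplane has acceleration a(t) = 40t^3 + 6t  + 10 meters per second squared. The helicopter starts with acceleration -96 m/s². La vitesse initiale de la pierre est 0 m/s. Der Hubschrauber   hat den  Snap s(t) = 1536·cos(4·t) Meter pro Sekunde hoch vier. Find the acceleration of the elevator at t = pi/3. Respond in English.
We have acceleration a(t) = -27·cos(3·t). Substituting t = pi/3: a(pi/3) = 27.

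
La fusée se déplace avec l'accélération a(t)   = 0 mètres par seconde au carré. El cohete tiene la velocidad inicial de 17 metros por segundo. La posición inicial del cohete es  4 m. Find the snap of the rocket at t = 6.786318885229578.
To solve this, we need to take 2 derivatives of our acceleration equation a(t) = 0. Differentiating acceleration, we get jerk: j(t) = 0. Taking d/dt of j(t), we find s(t) = 0. Using s(t) = 0 and substituting t = 6.786318885229578, we find s = 0.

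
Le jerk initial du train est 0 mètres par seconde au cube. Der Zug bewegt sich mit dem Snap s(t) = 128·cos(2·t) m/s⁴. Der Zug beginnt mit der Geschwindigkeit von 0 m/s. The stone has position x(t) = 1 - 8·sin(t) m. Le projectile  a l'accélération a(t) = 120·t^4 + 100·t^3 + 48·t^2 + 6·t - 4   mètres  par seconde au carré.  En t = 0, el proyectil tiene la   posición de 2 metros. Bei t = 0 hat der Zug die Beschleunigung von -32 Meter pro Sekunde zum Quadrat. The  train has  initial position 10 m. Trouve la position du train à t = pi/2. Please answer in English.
Starting from snap s(t) = 128·cos(2·t), we take 4 antiderivatives. Integrating snap and using the initial condition j(0) = 0, we get j(t) = 64·sin(2·t). Integrating jerk and using the initial condition a(0) = -32, we get a(t) = -32·cos(2·t). Taking ∫a(t)dt and applying v(0) = 0, we find v(t) = -16·sin(2·t). Integrating velocity and using the initial condition x(0) = 10, we get x(t) = 8·cos(2·t) + 2. From the given position equation x(t) = 8·cos(2·t) + 2, we substitute t = pi/2 to get x = -6.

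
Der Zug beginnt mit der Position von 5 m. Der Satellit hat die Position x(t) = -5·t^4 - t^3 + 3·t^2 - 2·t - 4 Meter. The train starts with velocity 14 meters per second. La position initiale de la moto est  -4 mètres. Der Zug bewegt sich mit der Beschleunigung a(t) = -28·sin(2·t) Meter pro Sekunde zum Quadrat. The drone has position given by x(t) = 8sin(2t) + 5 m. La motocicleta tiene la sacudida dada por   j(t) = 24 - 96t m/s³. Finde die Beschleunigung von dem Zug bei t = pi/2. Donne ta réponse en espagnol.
De la ecuación de la aceleración a(t) = -28·sin(2·t), sustituimos t = pi/2 para obtener a = 0.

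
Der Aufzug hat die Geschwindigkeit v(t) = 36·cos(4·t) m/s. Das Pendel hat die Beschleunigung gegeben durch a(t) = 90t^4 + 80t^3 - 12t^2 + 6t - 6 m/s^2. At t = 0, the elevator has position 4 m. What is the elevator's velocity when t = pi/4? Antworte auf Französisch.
Nous avons la vitesse v(t) = 36·cos(4·t). En substituant t = pi/4: v(pi/4) = -36.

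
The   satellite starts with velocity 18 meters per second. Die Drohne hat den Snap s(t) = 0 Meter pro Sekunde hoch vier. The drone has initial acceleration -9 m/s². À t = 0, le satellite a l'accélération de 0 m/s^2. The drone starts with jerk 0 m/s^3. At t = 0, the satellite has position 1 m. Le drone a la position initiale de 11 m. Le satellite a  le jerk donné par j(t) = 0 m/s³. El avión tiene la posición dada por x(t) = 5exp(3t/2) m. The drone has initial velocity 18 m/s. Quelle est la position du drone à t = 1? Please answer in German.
Um dies zu lösen, müssen wir 4 Stammfunktionen unserer Gleichung für den Snap s(t) = 0 finden. Die Stammfunktion von dem Snap, mit j(0) = 0, ergibt den Ruck: j(t) = 0. Das Integral von dem Ruck, mit a(0) = -9, ergibt die Beschleunigung: a(t) = -9. Die Stammfunktion von der Beschleunigung, mit v(0) = 18, ergibt die Geschwindigkeit: v(t) = 18 - 9·t. Durch Integration von der Geschwindigkeit und Verwendung der Anfangsbedingung x(0) = 11, erhalten wir x(t) = -9·t^2/2 + 18·t + 11. Mit x(t) = -9·t^2/2 + 18·t + 11 und Einsetzen von t = 1, finden wir x = 49/2.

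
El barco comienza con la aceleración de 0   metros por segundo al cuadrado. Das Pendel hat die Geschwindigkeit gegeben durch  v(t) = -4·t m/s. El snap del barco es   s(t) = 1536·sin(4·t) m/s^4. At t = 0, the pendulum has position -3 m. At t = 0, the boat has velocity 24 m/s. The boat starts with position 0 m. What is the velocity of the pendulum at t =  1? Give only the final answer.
The velocity at t = 1 is v = -4.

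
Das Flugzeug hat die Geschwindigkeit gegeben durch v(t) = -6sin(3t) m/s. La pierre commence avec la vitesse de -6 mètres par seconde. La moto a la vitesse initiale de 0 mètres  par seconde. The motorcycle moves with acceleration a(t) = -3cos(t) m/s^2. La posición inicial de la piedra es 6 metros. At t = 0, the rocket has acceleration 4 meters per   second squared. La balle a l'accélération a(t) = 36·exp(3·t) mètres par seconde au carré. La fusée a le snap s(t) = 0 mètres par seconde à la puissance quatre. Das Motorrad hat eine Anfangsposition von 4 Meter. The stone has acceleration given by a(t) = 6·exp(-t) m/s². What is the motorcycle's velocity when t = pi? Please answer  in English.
To solve this, we need to take 1 integral of our acceleration equation a(t) = -3·cos(t). Integrating acceleration and using the initial condition v(0) = 0, we get v(t) = -3·sin(t). Using v(t) = -3·sin(t) and substituting t = pi, we find v = 0.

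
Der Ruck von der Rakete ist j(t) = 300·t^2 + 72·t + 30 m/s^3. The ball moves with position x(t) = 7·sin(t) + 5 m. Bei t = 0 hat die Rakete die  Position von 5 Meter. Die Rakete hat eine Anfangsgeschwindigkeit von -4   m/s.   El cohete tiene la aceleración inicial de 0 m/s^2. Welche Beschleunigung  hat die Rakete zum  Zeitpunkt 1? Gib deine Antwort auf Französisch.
Nous devons trouver l'intégrale de notre équation du jerk j(t) = 300·t^2 + 72·t + 30 1 fois. L'intégrale du jerk, avec a(0) = 0, donne l'accélération: a(t) = 2·t·(50·t^2 + 18·t + 15). En utilisant a(t) = 2·t·(50·t^2 + 18·t + 15) et en substituant t = 1, nous trouvons a = 166.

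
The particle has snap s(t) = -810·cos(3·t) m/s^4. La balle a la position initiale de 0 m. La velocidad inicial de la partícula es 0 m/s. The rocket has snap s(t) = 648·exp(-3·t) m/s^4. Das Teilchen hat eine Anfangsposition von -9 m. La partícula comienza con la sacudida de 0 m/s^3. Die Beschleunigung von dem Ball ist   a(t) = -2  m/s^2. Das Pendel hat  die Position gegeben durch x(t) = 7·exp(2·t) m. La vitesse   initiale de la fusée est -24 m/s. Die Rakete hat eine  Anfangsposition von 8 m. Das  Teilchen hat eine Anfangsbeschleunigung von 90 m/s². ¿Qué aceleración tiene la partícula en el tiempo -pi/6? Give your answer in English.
We need to integrate our snap equation s(t) = -810·cos(3·t) 2 times. Integrating snap and using the initial condition j(0) = 0, we get j(t) = -270·sin(3·t). Integrating jerk and using the initial condition a(0) = 90, we get a(t) = 90·cos(3·t). Using a(t) = 90·cos(3·t) and substituting t = -pi/6, we find a = 0.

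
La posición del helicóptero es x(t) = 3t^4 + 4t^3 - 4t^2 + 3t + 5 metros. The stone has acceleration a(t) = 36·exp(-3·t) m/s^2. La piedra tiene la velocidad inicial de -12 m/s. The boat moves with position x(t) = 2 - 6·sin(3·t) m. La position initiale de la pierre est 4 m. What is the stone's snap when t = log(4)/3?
We must differentiate our acceleration equation a(t) = 36·exp(-3·t) 2 times. Taking d/dt of a(t), we find j(t) = -108·exp(-3·t). The derivative of jerk gives snap: s(t) = 324·exp(-3·t). From the given snap equation s(t) = 324·exp(-3·t), we substitute t = log(4)/3 to get s = 81.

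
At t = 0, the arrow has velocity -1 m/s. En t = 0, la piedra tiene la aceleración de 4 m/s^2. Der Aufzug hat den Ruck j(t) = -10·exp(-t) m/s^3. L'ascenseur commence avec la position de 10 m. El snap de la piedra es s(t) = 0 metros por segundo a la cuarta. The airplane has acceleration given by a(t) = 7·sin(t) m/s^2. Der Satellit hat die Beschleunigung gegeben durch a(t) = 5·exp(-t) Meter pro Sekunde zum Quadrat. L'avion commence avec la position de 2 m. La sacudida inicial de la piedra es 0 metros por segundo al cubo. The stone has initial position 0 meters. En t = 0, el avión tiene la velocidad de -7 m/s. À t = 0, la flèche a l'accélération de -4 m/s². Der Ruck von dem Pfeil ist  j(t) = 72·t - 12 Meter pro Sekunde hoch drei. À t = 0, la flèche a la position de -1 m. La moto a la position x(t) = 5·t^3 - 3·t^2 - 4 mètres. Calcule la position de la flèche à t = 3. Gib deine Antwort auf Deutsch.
Wir müssen unsere Gleichung für den Ruck j(t) = 72·t - 12 3-mal integrieren. Die Stammfunktion von dem Ruck ist die Beschleunigung. Mit a(0) = -4 erhalten wir a(t) = 36·t^2 - 12·t - 4. Durch Integration von der Beschleunigung und Verwendung der Anfangsbedingung v(0) = -1, erhalten wir v(t) = 12·t^3 - 6·t^2 - 4·t - 1. Das Integral von der Geschwindigkeit, mit x(0) = -1, ergibt die Position: x(t) = 3·t^4 - 2·t^3 - 2·t^2 - t - 1. Aus der Gleichung für die Position x(t) = 3·t^4 - 2·t^3 - 2·t^2 - t - 1, setzen wir t = 3 ein und erhalten x = 167.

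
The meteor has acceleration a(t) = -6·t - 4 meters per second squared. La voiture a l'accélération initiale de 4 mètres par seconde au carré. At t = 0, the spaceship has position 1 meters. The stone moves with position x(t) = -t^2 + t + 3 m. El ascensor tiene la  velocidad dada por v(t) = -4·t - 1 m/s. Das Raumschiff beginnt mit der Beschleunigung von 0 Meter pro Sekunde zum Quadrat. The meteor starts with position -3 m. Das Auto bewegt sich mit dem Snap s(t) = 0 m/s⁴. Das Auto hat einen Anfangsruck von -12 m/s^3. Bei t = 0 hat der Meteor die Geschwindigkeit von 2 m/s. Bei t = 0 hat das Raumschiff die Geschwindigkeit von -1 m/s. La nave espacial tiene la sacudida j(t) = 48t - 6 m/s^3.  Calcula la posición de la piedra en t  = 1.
De la ecuación de la posición x(t) = -t^2 + t + 3, sustituimos t = 1 para obtener x = 3.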